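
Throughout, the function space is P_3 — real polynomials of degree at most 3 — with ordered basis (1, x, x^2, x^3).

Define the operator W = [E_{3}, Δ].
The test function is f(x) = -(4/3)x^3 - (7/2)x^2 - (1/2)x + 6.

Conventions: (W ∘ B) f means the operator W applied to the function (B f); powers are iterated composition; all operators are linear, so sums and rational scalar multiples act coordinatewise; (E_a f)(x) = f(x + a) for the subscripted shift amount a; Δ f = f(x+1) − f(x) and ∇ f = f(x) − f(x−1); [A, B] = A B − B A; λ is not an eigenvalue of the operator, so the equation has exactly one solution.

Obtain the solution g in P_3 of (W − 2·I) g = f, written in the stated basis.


write g with unknown coordinates in the stated basis and equate coefficients in (W − 2·I) g = f
solving from the highest basis element down gives g = (2/3)x^3 + (7/4)x^2 + (1/4)x - 3
check: W g = 0
so W g − 2·g = -(4/3)x^3 - (7/2)x^2 - (1/2)x + 6 = f ✓

the image equals g(x) = (2/3)x^3 + (7/4)x^2 + (1/4)x - 3


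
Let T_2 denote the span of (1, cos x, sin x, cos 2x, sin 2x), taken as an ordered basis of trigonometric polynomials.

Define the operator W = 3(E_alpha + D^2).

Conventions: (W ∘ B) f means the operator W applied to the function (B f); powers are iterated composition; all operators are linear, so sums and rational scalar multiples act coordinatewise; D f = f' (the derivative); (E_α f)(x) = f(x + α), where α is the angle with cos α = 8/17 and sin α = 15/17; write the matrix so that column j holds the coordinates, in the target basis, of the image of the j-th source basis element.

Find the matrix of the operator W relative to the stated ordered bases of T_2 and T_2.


image of 1: 3
image of cos x: -(27/17)cos x - (45/17)sin x
image of sin x: (45/17)cos x - (27/17)sin x
image of cos 2x: -(3951/289)cos 2x - (720/289)sin 2x
image of sin 2x: (720/289)cos 2x - (3951/289)sin 2x
each image's coordinates form column j of the matrix

the matrix is [[3, 0, 0, 0, 0]; [0, -27/17, 45/17, 0, 0]; [0, -45/17, -27/17, 0, 0]; [0, 0, 0, -3951/289, 720/289]; [0, 0, 0, -720/289, -3951/289]] (rows listed top to bottom)


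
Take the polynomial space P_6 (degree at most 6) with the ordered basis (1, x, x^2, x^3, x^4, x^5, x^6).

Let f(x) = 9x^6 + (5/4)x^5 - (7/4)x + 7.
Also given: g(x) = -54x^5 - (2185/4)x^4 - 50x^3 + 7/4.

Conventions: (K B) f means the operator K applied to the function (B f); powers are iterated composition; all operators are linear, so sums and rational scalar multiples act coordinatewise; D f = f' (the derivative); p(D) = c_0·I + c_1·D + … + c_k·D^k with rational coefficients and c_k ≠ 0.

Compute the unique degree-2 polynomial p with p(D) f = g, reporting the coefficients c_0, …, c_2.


c_0 = 0, c_1 = -1, c_2 = -2

D^0 f = 9x^6 + (5/4)x^5 - (7/4)x + 7
D^1 f = 54x^5 + (25/4)x^4 - 7/4
D^2 f = 270x^4 + 25x^3
matching coefficients of g against c_0 f + c_1 Df + … from the top degree down determines the c_i
solution: c_0 = 0, c_1 = -1, c_2 = -2


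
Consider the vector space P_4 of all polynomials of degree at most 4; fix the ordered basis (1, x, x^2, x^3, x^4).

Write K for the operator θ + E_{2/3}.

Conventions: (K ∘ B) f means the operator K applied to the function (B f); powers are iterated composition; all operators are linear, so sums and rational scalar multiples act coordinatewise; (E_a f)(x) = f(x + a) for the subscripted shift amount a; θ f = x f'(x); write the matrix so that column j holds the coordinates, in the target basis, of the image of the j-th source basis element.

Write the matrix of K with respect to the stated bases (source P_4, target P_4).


the matrix is [[1, 2/3, 4/9, 8/27, 16/81]; [0, 2, 4/3, 4/3, 32/27]; [0, 0, 3, 2, 8/3]; [0, 0, 0, 4, 8/3]; [0, 0, 0, 0, 5]] (rows listed top to bottom)

image of 1: 1
image of x: 2x + 2/3
image of x^2: 3x^2 + (4/3)x + 4/9
image of x^3: 4x^3 + 2x^2 + (4/3)x + 8/27
image of x^4: 5x^4 + (8/3)x^3 + (8/3)x^2 + (32/27)x + 16/81
each image's coordinates form column j of the matrix


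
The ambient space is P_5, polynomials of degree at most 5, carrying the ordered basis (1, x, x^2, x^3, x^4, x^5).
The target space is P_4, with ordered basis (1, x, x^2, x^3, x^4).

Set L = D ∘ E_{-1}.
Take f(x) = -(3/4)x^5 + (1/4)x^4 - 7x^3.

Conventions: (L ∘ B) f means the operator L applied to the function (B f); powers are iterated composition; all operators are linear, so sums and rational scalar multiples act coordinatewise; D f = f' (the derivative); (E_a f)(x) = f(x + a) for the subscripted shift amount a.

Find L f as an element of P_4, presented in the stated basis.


E_{-1} f = -(3/4)x^5 + 4x^4 - (31/2)x^3 + 30x^2 - (103/4)x + 8
D E_{-1} f = -(15/4)x^4 + 16x^3 - (93/2)x^2 + 60x - 103/4

the image equals g(x) = -(15/4)x^4 + 16x^3 - (93/2)x^2 + 60x - 103/4


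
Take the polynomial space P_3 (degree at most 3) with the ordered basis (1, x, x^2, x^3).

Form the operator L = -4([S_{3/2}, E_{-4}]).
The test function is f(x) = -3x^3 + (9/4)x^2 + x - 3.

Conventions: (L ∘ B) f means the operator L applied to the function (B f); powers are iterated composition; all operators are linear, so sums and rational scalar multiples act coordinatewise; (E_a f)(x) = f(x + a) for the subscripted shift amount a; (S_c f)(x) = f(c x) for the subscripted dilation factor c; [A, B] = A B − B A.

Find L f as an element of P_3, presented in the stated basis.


the result is g(x) = 162x^2 - 1134x + 1996

E_{-4} f = -3x^3 + (153/4)x^2 - 161x + 221
S_{3/2} E_{-4} f = -(81/8)x^3 + (1377/16)x^2 - (483/2)x + 221
S_{3/2} f = -(81/8)x^3 + (81/16)x^2 + (3/2)x - 3
E_{-4} S_{3/2} f = -(81/8)x^3 + (2025/16)x^2 - 525x + 720
[S_{3/2}, E_{-4}] f = -(81/2)x^2 + (567/2)x - 499
(-4([S_{3/2}, E_{-4}])) f = 162x^2 - 1134x + 1996


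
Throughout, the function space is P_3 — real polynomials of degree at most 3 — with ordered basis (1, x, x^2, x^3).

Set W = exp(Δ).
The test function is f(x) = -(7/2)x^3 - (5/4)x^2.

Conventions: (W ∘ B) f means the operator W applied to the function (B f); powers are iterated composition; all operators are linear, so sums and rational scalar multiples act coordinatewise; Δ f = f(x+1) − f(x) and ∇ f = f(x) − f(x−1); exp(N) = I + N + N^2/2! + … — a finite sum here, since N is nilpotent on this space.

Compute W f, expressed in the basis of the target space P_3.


order-1 term: -(21/2)x^2 - 13x - 19/4
order-2 term: -(21/2)x - 47/4
order-3 term: -7/2
the series for exp(Δ) f terminates at order 3
exp(Δ) f = -(7/2)x^3 - (47/4)x^2 - (47/2)x - 20

the image equals g(x) = -(7/2)x^3 - (47/4)x^2 - (47/2)x - 20


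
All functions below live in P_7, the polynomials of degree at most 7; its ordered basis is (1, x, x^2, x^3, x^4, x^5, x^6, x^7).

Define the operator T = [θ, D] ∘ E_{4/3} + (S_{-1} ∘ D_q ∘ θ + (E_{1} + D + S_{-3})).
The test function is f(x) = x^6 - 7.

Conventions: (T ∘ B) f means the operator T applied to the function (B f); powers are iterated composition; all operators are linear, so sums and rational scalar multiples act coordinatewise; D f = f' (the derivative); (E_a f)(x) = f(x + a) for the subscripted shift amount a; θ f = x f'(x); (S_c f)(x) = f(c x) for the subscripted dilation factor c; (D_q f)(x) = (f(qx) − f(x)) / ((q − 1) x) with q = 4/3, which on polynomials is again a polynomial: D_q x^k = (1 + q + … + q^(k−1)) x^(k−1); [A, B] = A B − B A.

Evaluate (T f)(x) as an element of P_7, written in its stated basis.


g(x) = 730x^6 - (6248/81)x^5 - 25x^4 - (260/3)x^3 - (1145/9)x^2 - (2398/27)x - 3101/81

E_{4/3} f = x^6 + 8x^5 + (80/3)x^4 + (1280/27)x^3 + (1280/27)x^2 + (2048/81)x - 1007/729
D E_{4/3} f = 6x^5 + 40x^4 + (320/3)x^3 + (1280/9)x^2 + (2560/27)x + 2048/81
θ D E_{4/3} f = 30x^5 + 160x^4 + 320x^3 + (2560/9)x^2 + (2560/27)x
θ E_{4/3} f = 6x^6 + 40x^5 + (320/3)x^4 + (1280/9)x^3 + (2560/27)x^2 + (2048/81)x
D θ E_{4/3} f = 36x^5 + 200x^4 + (1280/3)x^3 + (1280/3)x^2 + (5120/27)x + 2048/81
[θ, D] E_{4/3} f = -6x^5 - 40x^4 - (320/3)x^3 - (1280/9)x^2 - (2560/27)x - 2048/81
θ f = 6x^6
D_q θ f = (6734/81)x^5
S_{-1} D_q θ f = -(6734/81)x^5
E_{1} f = x^6 + 6x^5 + 15x^4 + 20x^3 + 15x^2 + 6x - 6
D f = 6x^5
S_{-3} f = 729x^6 - 7
(E_{1} + D + S_{-3}) f = 730x^6 + 12x^5 + 15x^4 + 20x^3 + 15x^2 + 6x - 13
(S_{-1} ∘ D_q ∘ θ + (E_{1} + D + S_{-3})) f = 730x^6 - (5762/81)x^5 + 15x^4 + 20x^3 + 15x^2 + 6x - 13
([θ, D] ∘ E_{4/3} + (S_{-1} ∘ D_q ∘ θ + (E_{1} + D + S_{-3}))) f = 730x^6 - (6248/81)x^5 - 25x^4 - (260/3)x^3 - (1145/9)x^2 - (2398/27)x - 3101/81


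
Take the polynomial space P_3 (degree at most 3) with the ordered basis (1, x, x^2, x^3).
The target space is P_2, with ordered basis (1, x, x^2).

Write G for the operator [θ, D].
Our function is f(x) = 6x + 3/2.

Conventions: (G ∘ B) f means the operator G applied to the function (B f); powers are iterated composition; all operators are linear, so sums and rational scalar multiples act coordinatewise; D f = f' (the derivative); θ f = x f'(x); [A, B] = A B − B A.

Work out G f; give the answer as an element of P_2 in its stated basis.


D f = 6
θ D f = 0
θ f = 6x
D θ f = 6
[θ, D] f = -6

the result is g(x) = -6


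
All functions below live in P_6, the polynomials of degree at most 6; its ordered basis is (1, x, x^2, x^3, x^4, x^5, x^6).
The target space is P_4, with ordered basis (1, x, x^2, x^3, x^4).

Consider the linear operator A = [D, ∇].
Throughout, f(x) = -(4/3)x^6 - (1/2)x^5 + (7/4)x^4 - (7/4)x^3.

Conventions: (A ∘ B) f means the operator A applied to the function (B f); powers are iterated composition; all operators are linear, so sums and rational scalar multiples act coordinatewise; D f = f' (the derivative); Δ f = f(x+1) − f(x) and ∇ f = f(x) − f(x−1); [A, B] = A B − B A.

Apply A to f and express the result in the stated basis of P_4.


∇ f = -8x^5 + (35/2)x^4 - (44/3)x^3 - (3/4)x^2 + (27/4)x - 8/3
D ∇ f = -40x^4 + 70x^3 - 44x^2 - (3/2)x + 27/4
D f = -8x^5 - (5/2)x^4 + 7x^3 - (21/4)x^2
∇ D f = -40x^4 + 70x^3 - 44x^2 - (3/2)x + 27/4
[D, ∇] f = 0

g(x) = 0


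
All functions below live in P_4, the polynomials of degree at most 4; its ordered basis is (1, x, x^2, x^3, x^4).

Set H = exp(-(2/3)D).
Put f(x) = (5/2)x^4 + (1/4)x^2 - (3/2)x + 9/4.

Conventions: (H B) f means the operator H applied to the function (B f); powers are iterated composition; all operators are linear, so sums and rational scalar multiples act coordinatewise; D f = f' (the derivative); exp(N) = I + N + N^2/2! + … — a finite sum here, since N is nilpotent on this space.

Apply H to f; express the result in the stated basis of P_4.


g(x) = (5/2)x^4 - (20/3)x^3 + (83/12)x^2 - (259/54)x + 1249/324

order-1 term: -(20/3)x^3 - (1/3)x + 1
order-2 term: (20/3)x^2 + 1/9
order-3 term: -(80/27)x
order-4 term: 40/81
the series for exp(-(2/3)D) f terminates at order 4
exp(-(2/3)D) f = (5/2)x^4 - (20/3)x^3 + (83/12)x^2 - (259/54)x + 1249/324


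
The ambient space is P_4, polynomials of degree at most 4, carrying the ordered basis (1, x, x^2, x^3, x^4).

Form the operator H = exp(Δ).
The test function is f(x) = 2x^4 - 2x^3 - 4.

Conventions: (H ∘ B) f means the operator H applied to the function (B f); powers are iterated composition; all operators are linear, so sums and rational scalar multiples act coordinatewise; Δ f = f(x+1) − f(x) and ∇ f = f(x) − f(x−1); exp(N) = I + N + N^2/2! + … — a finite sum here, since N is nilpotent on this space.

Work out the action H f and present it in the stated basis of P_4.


order-1 term: 8x^3 + 6x^2 + 2x
order-2 term: 12x^2 + 18x + 8
order-3 term: 8x + 10
order-4 term: 2
the series for exp(Δ) f terminates at order 4
exp(Δ) f = 2x^4 + 6x^3 + 18x^2 + 28x + 16

g(x) = 2x^4 + 6x^3 + 18x^2 + 28x + 16


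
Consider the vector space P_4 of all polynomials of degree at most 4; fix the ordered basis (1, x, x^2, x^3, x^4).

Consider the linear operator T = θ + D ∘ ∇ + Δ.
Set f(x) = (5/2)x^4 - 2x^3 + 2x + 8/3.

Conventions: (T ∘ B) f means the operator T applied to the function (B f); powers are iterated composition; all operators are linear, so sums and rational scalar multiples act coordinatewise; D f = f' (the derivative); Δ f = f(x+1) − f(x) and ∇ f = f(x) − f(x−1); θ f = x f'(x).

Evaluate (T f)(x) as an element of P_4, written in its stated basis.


g(x) = 10x^4 + 4x^3 + 39x^2 - 36x + 37/2

θ f = 10x^4 - 6x^3 + 2x
∇ f = 10x^3 - 21x^2 + 16x - 5/2
D ∇ f = 30x^2 - 42x + 16
Δ f = 10x^3 + 9x^2 + 4x + 5/2
(θ + D ∘ ∇ + Δ) f = 10x^4 + 4x^3 + 39x^2 - 36x + 37/2


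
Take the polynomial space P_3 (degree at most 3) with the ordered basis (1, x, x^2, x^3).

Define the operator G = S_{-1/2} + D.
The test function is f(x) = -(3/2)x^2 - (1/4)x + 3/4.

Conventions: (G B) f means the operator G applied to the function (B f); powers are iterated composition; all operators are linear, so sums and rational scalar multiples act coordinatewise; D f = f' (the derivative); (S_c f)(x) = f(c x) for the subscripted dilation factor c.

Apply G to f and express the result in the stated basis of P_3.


S_{-1/2} f = -(3/8)x^2 + (1/8)x + 3/4
D f = -3x - 1/4
(S_{-1/2} + D) f = -(3/8)x^2 - (23/8)x + 1/2

the result is g(x) = -(3/8)x^2 - (23/8)x + 1/2


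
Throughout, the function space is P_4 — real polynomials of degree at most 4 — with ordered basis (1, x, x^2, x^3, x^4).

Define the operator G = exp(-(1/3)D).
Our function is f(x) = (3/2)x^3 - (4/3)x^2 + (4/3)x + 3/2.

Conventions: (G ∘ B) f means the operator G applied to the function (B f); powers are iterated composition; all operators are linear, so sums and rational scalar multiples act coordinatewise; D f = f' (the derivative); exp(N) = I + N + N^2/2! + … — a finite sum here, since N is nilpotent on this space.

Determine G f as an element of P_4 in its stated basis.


order-1 term: -(3/2)x^2 + (8/9)x - 4/9
order-2 term: (1/2)x - 4/27
order-3 term: -1/18
the series for exp(-(1/3)D) f terminates at order 3
exp(-(1/3)D) f = (3/2)x^3 - (17/6)x^2 + (49/18)x + 23/27

the result is g(x) = (3/2)x^3 - (17/6)x^2 + (49/18)x + 23/27


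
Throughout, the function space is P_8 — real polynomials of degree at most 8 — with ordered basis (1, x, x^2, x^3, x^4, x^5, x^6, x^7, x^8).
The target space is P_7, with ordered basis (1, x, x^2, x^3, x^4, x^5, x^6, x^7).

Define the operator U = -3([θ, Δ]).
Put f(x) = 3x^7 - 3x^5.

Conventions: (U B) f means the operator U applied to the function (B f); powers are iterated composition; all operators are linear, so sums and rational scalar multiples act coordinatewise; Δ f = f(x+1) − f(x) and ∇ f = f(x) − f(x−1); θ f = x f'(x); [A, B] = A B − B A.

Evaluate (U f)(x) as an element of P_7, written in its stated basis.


the result is g(x) = 63x^6 + 378x^5 + 900x^4 + 1080x^3 + 675x^2 + 198x + 18

Δ f = 21x^6 + 63x^5 + 90x^4 + 75x^3 + 33x^2 + 6x
θ Δ f = 126x^6 + 315x^5 + 360x^4 + 225x^3 + 66x^2 + 6x
θ f = 21x^7 - 15x^5
Δ θ f = 147x^6 + 441x^5 + 660x^4 + 585x^3 + 291x^2 + 72x + 6
[θ, Δ] f = -21x^6 - 126x^5 - 300x^4 - 360x^3 - 225x^2 - 66x - 6
(-3([θ, Δ])) f = 63x^6 + 378x^5 + 900x^4 + 1080x^3 + 675x^2 + 198x + 18


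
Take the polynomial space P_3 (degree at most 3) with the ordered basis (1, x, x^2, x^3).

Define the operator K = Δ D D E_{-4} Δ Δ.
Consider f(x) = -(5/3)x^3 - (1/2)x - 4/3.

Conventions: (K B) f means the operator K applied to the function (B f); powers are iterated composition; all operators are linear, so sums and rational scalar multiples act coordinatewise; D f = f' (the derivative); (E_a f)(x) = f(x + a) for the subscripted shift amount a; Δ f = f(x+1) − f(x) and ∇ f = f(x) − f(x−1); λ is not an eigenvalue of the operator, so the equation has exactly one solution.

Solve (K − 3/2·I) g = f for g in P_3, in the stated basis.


g(x) = (10/9)x^3 + (1/3)x + 8/9

write g with unknown coordinates in the stated basis and equate coefficients in (K − 3/2·I) g = f
solving from the highest basis element down gives g = (10/9)x^3 + (1/3)x + 8/9
check: K g = 0
so K g − 3/2·g = -(5/3)x^3 - (1/2)x - 4/3 = f ✓


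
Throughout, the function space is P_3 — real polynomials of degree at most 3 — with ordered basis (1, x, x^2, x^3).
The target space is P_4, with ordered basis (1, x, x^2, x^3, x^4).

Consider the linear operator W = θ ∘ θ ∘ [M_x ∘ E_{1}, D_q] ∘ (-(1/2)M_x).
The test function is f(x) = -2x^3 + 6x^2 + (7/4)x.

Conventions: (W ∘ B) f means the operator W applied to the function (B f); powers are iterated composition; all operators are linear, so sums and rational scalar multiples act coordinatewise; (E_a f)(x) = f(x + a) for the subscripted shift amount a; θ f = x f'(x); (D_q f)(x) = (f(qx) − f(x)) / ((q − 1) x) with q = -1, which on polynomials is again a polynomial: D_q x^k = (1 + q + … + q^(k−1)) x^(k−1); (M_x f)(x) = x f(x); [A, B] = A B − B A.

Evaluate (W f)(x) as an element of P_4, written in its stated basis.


g(x) = -16x^4 - 27x^3 - (17/2)x^2 - 3x

M_x f = -2x^4 + 6x^3 + (7/4)x^2
(-(1/2)M_x) f = x^4 - 3x^3 - (7/8)x^2
D_q (-(1/2)M_x) f = -3x^2
E_{1} D_q (-(1/2)M_x) f = -3x^2 - 6x - 3
M_x E_{1} D_q (-(1/2)M_x) f = -3x^3 - 6x^2 - 3x
E_{1} (-(1/2)M_x) f = x^4 + x^3 - (31/8)x^2 - (27/4)x - 23/8
M_x E_{1} (-(1/2)M_x) f = x^5 + x^4 - (31/8)x^3 - (27/4)x^2 - (23/8)x
D_q (M_x ∘ E_{1}) (-(1/2)M_x) f = x^4 - (31/8)x^2 - 23/8
[M_x ∘ E_{1}, D_q] (-(1/2)M_x) f = -x^4 - 3x^3 - (17/8)x^2 - 3x + 23/8
θ [M_x ∘ E_{1}, D_q] (-(1/2)M_x) f = -4x^4 - 9x^3 - (17/4)x^2 - 3x
θ θ [M_x ∘ E_{1}, D_q] (-(1/2)M_x) f = -16x^4 - 27x^3 - (17/2)x^2 - 3x


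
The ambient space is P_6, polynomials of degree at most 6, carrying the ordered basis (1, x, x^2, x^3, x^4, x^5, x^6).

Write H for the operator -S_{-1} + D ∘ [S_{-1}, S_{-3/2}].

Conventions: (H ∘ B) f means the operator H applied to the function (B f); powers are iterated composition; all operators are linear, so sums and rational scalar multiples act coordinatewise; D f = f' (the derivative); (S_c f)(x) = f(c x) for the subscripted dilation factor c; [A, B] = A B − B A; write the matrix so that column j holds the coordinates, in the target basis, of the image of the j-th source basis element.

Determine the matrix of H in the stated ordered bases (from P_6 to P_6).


the matrix is [[-1, 0, 0, 0, 0, 0, 0]; [0, 1, 0, 0, 0, 0, 0]; [0, 0, -1, 0, 0, 0, 0]; [0, 0, 0, 1, 0, 0, 0]; [0, 0, 0, 0, -1, 0, 0]; [0, 0, 0, 0, 0, 1, 0]; [0, 0, 0, 0, 0, 0, -1]] (rows listed top to bottom)

image of 1: -1
image of x: x
image of x^2: -x^2
image of x^3: x^3
image of x^4: -x^4
image of x^5: x^5
image of x^6: -x^6
each image's coordinates form column j of the matrix


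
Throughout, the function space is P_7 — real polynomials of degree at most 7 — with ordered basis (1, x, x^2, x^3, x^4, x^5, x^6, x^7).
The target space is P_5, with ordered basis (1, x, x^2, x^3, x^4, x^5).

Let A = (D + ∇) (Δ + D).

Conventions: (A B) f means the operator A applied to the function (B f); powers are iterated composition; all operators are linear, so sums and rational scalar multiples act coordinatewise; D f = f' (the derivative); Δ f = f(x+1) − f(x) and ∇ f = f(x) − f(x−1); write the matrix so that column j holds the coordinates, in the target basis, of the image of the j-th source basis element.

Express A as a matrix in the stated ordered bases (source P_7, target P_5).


the matrix is [[0, 0, 8, 0, 10, 0, 14, 0]; [0, 0, 0, 24, 0, 50, 0, 98]; [0, 0, 0, 0, 48, 0, 150, 0]; [0, 0, 0, 0, 0, 80, 0, 350]; [0, 0, 0, 0, 0, 0, 120, 0]; [0, 0, 0, 0, 0, 0, 0, 168]] (rows listed top to bottom)

image of 1: 0
image of x: 0
image of x^2: 8
image of x^3: 24x
image of x^4: 48x^2 + 10
image of x^5: 80x^3 + 50x
image of x^6: 120x^4 + 150x^2 + 14
image of x^7: 168x^5 + 350x^3 + 98x
each image's coordinates form column j of the matrix


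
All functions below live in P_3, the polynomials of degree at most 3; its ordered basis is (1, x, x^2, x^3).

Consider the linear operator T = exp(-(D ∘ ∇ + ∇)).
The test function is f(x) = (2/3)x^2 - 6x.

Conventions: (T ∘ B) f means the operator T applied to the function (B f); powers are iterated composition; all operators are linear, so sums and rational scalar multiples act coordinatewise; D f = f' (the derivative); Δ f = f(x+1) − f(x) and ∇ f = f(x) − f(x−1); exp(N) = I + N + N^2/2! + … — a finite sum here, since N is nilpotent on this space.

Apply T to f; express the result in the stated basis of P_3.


the result is g(x) = (2/3)x^2 - (22/3)x + 6

order-1 term: -(4/3)x + 16/3
order-2 term: 2/3
the series for exp(-(D ∘ ∇ + ∇)) f terminates at order 2
exp(-(D ∘ ∇ + ∇)) f = (2/3)x^2 - (22/3)x + 6


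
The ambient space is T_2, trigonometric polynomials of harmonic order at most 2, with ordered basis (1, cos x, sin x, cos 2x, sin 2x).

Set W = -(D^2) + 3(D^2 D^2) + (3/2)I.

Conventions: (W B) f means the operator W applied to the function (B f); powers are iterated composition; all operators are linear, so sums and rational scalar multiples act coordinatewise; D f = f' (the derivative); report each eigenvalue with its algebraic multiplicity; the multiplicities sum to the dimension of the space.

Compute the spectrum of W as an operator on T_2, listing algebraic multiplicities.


image of 1: 3/2
image of cos x: (11/2)cos x
image of sin x: (11/2)sin x
image of cos 2x: (107/2)cos 2x
image of sin 2x: (107/2)sin 2x
the matrix is diagonal; its diagonal is (3/2, 11/2, 11/2, 107/2, 107/2)
for a triangular matrix the eigenvalues are the diagonal entries, with algebraic multiplicity their repetition count

λ = 3/2 (multiplicity 1), λ = 11/2 (multiplicity 2), λ = 107/2 (multiplicity 2)


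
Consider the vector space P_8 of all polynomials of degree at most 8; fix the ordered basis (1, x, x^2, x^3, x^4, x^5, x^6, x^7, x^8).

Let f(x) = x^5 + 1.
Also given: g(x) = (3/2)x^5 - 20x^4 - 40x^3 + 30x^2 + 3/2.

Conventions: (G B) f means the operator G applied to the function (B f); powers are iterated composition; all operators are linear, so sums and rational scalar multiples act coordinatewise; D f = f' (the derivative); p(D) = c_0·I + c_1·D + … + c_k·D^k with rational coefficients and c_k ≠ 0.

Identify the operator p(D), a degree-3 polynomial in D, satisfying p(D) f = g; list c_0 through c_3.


D^0 f = x^5 + 1
D^1 f = 5x^4
D^2 f = 20x^3
D^3 f = 60x^2
matching coefficients of g against c_0 f + c_1 Df + … from the top degree down determines the c_i
solution: c_0 = 3/2, c_1 = -4, c_2 = -2, c_3 = 1/2

p(D) = (3/2)·I − 4·D − 2·D^2 + (1/2)·D^3, i.e. c_0 = 3/2, c_1 = -4, c_2 = -2, c_3 = 1/2


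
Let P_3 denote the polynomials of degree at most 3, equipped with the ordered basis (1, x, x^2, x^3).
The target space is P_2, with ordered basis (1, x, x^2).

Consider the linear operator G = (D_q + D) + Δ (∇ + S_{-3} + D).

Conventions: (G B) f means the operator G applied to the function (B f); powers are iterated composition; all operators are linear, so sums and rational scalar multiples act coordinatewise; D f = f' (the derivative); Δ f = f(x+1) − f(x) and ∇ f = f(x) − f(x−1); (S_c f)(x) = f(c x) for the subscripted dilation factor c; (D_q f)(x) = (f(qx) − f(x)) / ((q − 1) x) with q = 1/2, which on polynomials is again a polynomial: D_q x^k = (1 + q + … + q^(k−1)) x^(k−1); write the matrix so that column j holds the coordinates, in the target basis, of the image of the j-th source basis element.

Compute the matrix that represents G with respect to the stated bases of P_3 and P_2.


image of 1: 0
image of x: -1
image of x^2: (43/2)x + 13
image of x^3: -(305/4)x^2 - 69x - 24
each image's coordinates form column j of the matrix

the matrix is [[0, -1, 13, -24]; [0, 0, 43/2, -69]; [0, 0, 0, -305/4]] (rows listed top to bottom)


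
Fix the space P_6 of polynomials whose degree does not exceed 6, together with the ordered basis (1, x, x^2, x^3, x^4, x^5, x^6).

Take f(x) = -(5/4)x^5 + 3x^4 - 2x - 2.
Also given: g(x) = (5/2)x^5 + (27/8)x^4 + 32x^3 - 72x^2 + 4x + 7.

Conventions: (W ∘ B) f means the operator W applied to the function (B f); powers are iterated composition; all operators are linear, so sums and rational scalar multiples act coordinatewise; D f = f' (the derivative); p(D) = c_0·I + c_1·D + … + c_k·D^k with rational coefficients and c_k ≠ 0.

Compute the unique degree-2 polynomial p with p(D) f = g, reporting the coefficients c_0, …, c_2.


D^0 f = -(5/4)x^5 + 3x^4 - 2x - 2
D^1 f = -(25/4)x^4 + 12x^3 - 2
D^2 f = -25x^3 + 36x^2
matching coefficients of g against c_0 f + c_1 Df + … from the top degree down determines the c_i
solution: c_0 = -2, c_1 = -3/2, c_2 = -2

p(D) = -2·I − (3/2)·D − 2·D^2, i.e. c_0 = -2, c_1 = -3/2, c_2 = -2


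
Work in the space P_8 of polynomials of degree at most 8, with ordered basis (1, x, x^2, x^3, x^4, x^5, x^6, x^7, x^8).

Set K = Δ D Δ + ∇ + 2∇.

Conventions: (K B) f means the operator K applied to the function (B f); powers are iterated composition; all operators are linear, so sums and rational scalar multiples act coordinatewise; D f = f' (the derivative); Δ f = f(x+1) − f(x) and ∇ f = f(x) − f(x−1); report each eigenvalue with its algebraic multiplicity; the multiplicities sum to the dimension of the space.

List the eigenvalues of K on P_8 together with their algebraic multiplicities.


image of 1: 0
image of x: 3
image of x^2: 6x - 3
image of x^3: 9x^2 - 9x + 9
image of x^4: 12x^3 - 18x^2 + 36x + 21
image of x^5: 15x^4 - 30x^3 + 90x^2 + 105x + 73
image of x^6: 18x^5 - 45x^4 + 180x^3 + 315x^2 + 438x + 177
image of x^7: 21x^6 - 63x^5 + 315x^4 + 735x^3 + 1533x^2 + 1239x + 437
image of x^8: 24x^7 - 84x^6 + 504x^5 + 1470x^4 + 4088x^3 + 4956x^2 + 3496x + 1005
the matrix is upper triangular; its diagonal is (0, 0, 0, 0, 0, 0, 0, 0, 0)
for a triangular matrix the eigenvalues are the diagonal entries, with algebraic multiplicity their repetition count

λ = 0 (multiplicity 9)


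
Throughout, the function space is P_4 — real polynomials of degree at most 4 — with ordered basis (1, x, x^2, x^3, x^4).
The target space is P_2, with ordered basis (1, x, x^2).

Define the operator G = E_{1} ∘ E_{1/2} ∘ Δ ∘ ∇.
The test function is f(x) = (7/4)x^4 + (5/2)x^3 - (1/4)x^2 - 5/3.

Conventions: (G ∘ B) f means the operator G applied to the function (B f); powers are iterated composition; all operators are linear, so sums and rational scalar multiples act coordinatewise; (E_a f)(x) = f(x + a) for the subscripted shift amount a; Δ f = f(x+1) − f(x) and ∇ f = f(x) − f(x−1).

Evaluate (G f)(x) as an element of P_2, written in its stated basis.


g(x) = 21x^2 + 78x + 291/4

∇ f = 7x^3 - 3x^2 - x + 1
Δ ∇ f = 21x^2 + 15x + 3
E_{1/2} Δ ∇ f = 21x^2 + 36x + 63/4
E_{1} E_{1/2} Δ ∇ f = 21x^2 + 78x + 291/4


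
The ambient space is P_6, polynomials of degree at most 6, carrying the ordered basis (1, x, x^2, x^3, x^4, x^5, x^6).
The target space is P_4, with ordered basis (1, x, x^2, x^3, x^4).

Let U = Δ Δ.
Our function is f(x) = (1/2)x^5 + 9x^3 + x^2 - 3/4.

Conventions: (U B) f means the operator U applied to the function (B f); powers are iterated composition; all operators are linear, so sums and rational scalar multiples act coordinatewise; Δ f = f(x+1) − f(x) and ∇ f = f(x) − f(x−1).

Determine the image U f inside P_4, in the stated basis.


g(x) = 10x^3 + 30x^2 + 89x + 71

Δ f = (5/2)x^4 + 5x^3 + 32x^2 + (63/2)x + 21/2
Δ Δ f = 10x^3 + 30x^2 + 89x + 71


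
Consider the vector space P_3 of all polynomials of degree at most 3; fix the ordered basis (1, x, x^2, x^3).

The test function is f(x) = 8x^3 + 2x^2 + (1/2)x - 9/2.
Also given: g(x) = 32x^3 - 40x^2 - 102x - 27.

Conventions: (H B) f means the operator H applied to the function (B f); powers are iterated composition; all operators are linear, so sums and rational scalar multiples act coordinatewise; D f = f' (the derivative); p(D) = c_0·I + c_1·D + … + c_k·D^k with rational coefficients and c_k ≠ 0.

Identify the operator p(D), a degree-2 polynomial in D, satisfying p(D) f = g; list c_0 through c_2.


D^0 f = 8x^3 + 2x^2 + (1/2)x - 9/2
D^1 f = 24x^2 + 4x + 1/2
D^2 f = 48x + 4
matching coefficients of g against c_0 f + c_1 Df + … from the top degree down determines the c_i
solution: c_0 = 4, c_1 = -2, c_2 = -2

p(D) = 4·I − 2·D − 2·D^2, i.e. c_0 = 4, c_1 = -2, c_2 = -2


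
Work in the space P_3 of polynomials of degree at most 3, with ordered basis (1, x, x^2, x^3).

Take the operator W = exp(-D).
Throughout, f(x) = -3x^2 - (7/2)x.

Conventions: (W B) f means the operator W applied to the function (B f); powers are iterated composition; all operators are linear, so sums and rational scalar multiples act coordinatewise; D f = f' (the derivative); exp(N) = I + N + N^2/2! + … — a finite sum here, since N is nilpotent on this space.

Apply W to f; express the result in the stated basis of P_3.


order-1 term: 6x + 7/2
order-2 term: -3
the series for exp(-D) f terminates at order 2
exp(-D) f = -3x^2 + (5/2)x + 1/2

g(x) = -3x^2 + (5/2)x + 1/2


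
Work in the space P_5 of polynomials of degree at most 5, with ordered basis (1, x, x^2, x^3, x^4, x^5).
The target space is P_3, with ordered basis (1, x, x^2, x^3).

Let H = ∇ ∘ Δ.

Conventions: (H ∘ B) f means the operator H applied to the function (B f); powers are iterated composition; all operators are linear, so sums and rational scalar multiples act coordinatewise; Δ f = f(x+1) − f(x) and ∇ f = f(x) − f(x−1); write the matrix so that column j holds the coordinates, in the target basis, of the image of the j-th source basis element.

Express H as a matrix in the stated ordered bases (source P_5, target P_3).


image of 1: 0
image of x: 0
image of x^2: 2
image of x^3: 6x
image of x^4: 12x^2 + 2
image of x^5: 20x^3 + 10x
each image's coordinates form column j of the matrix

the matrix is [[0, 0, 2, 0, 2, 0]; [0, 0, 0, 6, 0, 10]; [0, 0, 0, 0, 12, 0]; [0, 0, 0, 0, 0, 20]] (rows listed top to bottom)


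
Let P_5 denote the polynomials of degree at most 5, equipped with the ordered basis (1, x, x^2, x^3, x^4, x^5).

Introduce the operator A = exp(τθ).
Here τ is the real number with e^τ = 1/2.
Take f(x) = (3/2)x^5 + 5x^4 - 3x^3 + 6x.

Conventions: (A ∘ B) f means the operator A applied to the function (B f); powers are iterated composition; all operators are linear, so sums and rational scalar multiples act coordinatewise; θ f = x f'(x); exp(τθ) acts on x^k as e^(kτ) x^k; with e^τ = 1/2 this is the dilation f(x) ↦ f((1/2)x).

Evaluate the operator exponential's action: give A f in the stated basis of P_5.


the image equals g(x) = (3/64)x^5 + (5/16)x^4 - (3/8)x^3 + 3x

exp(τθ) x^k = e^(kτ) x^k; with e^τ = 1/2 this sends x^k to (1/2)^k x^k
x ↦ 1/2 x
x^3 ↦ 1/8 x^3
x^4 ↦ 1/16 x^4
x^5 ↦ 1/32 x^5
applying this coordinatewise to f: exp(τθ) f = (3/64)x^5 + (5/16)x^4 - (3/8)x^3 + 3x


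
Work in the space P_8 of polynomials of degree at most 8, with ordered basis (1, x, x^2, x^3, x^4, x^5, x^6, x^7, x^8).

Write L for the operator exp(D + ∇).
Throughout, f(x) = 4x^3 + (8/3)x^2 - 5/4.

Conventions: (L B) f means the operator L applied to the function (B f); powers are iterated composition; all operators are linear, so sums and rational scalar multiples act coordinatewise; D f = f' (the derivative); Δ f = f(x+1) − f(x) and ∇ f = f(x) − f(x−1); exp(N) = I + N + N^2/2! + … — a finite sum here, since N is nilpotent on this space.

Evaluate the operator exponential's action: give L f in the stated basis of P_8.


the image equals g(x) = 4x^3 + (80/3)x^2 + (140/3)x + 75/4

order-1 term: 24x^2 - (4/3)x + 4/3
order-2 term: 48x - 40/3
order-3 term: 32
the series for exp(D + ∇) f terminates at order 3
exp(D + ∇) f = 4x^3 + (80/3)x^2 + (140/3)x + 75/4


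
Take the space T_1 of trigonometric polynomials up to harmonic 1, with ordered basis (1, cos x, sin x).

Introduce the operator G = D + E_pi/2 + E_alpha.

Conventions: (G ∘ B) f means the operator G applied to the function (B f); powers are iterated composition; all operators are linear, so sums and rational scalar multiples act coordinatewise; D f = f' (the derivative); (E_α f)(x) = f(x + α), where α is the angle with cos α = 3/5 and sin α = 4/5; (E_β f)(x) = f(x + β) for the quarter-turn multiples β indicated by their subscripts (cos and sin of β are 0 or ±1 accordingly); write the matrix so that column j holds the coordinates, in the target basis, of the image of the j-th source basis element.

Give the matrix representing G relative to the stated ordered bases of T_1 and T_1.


the matrix is [[2, 0, 0]; [0, 3/5, 14/5]; [0, -14/5, 3/5]] (rows listed top to bottom)

image of 1: 2
image of cos x: (3/5)cos x - (14/5)sin x
image of sin x: (14/5)cos x + (3/5)sin x
each image's coordinates form column j of the matrix


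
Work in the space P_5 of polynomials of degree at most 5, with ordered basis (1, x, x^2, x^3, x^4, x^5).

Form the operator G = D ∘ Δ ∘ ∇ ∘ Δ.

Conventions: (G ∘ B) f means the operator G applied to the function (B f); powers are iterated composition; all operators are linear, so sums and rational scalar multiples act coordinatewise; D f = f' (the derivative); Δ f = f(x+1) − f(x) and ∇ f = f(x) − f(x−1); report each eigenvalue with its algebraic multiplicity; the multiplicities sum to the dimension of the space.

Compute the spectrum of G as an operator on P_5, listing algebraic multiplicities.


λ = 0 (multiplicity 6)

image of 1: 0
image of x: 0
image of x^2: 0
image of x^3: 0
image of x^4: 24
image of x^5: 120x + 60
the matrix is upper triangular; its diagonal is (0, 0, 0, 0, 0, 0)
for a triangular matrix the eigenvalues are the diagonal entries, with algebraic multiplicity their repetition count


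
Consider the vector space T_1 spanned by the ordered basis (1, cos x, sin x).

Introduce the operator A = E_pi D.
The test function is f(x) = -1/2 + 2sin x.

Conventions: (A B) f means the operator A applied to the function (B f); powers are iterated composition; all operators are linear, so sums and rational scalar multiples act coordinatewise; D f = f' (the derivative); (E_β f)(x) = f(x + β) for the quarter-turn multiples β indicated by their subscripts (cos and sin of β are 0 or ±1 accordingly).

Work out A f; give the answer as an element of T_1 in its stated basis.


g(x) = -2cos x

D f = 2cos x
E_pi D f = -2cos x


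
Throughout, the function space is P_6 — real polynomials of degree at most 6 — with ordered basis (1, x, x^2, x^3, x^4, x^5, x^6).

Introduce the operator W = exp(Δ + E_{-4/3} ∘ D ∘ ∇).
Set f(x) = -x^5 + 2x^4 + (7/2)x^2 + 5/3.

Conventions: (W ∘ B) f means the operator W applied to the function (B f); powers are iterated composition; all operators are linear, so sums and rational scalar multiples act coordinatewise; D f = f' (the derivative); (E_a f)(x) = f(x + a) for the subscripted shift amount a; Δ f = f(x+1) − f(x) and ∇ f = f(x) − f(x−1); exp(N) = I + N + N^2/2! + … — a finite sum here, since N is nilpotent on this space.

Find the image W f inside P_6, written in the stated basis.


g(x) = -x^5 - 3x^4 - 32x^3 + (103/2)x^2 - (704/3)x + 7184/27

order-1 term: -5x^4 - 22x^3 + 136x^2 - (854/3)x + 12235/54
order-2 term: -10x^3 - 78x^2 + 137x + 395/6
order-3 term: -10x^2 - 82x + 1
order-4 term: -5x - 28
order-5 term: -1
the series for exp(Δ + E_{-4/3} ∘ D ∘ ∇) f terminates at order 5
exp(Δ + E_{-4/3} ∘ D ∘ ∇) f = -x^5 - 3x^4 - 32x^3 + (103/2)x^2 - (704/3)x + 7184/27


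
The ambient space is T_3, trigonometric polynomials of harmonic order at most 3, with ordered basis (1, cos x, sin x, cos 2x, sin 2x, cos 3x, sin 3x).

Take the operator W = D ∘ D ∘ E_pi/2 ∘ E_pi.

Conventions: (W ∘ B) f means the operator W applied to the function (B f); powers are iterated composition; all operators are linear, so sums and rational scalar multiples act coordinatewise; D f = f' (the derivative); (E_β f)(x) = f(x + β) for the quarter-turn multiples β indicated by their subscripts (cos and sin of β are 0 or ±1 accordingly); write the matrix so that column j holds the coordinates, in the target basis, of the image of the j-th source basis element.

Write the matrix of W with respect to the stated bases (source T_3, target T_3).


the matrix is [[0, 0, 0, 0, 0, 0, 0]; [0, 0, 1, 0, 0, 0, 0]; [0, -1, 0, 0, 0, 0, 0]; [0, 0, 0, 4, 0, 0, 0]; [0, 0, 0, 0, 4, 0, 0]; [0, 0, 0, 0, 0, 0, -9]; [0, 0, 0, 0, 0, 9, 0]] (rows listed top to bottom)

image of 1: 0
image of cos x: -sin x
image of sin x: cos x
image of cos 2x: 4cos 2x
image of sin 2x: 4sin 2x
image of cos 3x: 9sin 3x
image of sin 3x: -9cos 3x
each image's coordinates form column j of the matrix


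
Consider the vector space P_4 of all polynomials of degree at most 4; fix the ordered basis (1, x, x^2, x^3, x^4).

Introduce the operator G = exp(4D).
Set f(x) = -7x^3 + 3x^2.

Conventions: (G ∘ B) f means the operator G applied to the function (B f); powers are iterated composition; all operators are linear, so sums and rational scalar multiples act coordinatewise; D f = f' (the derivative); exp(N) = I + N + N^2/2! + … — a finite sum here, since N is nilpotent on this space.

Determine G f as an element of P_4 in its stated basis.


order-1 term: -84x^2 + 24x
order-2 term: -336x + 48
order-3 term: -448
the series for exp(4D) f terminates at order 3
exp(4D) f = -7x^3 - 81x^2 - 312x - 400

the result is g(x) = -7x^3 - 81x^2 - 312x - 400


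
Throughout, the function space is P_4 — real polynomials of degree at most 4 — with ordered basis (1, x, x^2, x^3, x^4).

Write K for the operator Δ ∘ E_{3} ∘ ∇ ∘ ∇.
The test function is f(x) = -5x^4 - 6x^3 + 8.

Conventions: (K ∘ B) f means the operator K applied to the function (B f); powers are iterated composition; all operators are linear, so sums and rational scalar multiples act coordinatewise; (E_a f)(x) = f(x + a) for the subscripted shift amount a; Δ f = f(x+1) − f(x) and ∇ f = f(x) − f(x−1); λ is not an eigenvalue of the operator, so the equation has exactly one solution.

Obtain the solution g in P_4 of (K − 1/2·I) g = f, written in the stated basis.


the image equals g(x) = 10x^4 + 12x^3 + 480x + 1328

write g with unknown coordinates in the stated basis and equate coefficients in (K − 1/2·I) g = f
solving from the highest basis element down gives g = 10x^4 + 12x^3 + 480x + 1328
check: K g = 240x + 672
so K g − 1/2·g = -5x^4 - 6x^3 + 8 = f ✓


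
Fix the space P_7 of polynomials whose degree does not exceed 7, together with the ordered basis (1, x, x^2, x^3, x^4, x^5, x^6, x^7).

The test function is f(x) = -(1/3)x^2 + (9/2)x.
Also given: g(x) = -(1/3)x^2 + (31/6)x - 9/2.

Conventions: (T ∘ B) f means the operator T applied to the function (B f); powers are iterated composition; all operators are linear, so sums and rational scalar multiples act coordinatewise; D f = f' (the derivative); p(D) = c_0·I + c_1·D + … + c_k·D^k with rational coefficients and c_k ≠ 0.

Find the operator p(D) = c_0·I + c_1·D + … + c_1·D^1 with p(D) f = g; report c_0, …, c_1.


D^0 f = -(1/3)x^2 + (9/2)x
D^1 f = -(2/3)x + 9/2
matching coefficients of g against c_0 f + c_1 Df + … from the top degree down determines the c_i
solution: c_0 = 1, c_1 = -1

p(D) = I − D, i.e. c_0 = 1, c_1 = -1


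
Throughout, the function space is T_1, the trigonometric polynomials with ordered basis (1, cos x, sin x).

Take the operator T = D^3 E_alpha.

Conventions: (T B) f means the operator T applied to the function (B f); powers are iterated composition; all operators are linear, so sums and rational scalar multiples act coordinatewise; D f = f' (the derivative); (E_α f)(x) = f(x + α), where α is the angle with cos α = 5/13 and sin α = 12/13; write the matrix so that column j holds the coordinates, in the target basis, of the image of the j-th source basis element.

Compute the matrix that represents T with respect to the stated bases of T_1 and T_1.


image of 1: 0
image of cos x: (12/13)cos x + (5/13)sin x
image of sin x: -(5/13)cos x + (12/13)sin x
each image's coordinates form column j of the matrix

the matrix is [[0, 0, 0]; [0, 12/13, -5/13]; [0, 5/13, 12/13]] (rows listed top to bottom)


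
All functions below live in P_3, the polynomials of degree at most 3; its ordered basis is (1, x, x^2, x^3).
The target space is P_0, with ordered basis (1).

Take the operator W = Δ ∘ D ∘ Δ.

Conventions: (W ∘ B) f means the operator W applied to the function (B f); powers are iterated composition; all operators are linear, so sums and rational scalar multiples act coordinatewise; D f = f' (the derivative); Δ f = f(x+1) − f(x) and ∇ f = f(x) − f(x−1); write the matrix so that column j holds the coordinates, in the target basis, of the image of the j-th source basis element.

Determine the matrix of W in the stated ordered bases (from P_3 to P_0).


the matrix is [[0, 0, 0, 6]] (rows listed top to bottom)

image of 1: 0
image of x: 0
image of x^2: 0
image of x^3: 6
each image's coordinates form column j of the matrix
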